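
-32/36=-8/9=-0.89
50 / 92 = 25 / 46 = 0.54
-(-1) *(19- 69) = -50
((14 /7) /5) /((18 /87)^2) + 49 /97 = 85987 /8730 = 9.85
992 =992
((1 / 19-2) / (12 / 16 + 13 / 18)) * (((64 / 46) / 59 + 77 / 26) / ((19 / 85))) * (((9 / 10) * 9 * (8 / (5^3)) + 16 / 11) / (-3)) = 11.62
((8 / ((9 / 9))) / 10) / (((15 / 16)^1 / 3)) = 2.56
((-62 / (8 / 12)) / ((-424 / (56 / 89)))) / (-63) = -31 / 14151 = -0.00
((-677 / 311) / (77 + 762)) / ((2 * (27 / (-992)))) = 335792 / 7045083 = 0.05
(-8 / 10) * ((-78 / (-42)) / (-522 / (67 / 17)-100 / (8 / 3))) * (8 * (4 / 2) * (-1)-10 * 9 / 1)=-738608 / 797055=-0.93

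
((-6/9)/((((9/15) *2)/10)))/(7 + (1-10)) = 25/9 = 2.78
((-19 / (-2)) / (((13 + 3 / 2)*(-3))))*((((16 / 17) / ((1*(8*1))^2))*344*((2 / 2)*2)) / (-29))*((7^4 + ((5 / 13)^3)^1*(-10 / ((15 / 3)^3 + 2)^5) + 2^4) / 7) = 26.31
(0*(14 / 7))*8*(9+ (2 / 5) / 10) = 0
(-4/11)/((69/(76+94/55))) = -17096/41745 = -0.41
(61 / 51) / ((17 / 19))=1159 / 867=1.34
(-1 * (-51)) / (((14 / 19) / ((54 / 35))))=26163 / 245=106.79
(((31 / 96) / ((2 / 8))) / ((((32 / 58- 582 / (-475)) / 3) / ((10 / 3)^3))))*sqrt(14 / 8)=53378125*sqrt(7) / 1321812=106.84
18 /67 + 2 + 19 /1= 21.27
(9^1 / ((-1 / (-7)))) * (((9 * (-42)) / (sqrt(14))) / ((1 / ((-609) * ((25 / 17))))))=25897725 * sqrt(14) / 17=5700024.36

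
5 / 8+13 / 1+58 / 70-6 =2367 / 280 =8.45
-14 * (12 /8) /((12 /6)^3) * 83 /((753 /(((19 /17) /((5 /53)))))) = -585067 /170680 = -3.43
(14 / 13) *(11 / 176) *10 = 35 / 52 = 0.67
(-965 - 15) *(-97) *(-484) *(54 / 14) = -177463440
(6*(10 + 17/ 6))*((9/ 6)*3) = 693/ 2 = 346.50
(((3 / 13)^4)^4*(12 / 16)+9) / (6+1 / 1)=23954997930723614439 / 18631665057129035548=1.29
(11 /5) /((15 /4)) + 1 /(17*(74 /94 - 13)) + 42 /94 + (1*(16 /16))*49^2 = 2402.03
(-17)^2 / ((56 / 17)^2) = 83521 / 3136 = 26.63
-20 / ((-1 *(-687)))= -20 / 687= -0.03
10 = 10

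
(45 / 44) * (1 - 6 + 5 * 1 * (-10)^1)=-225 / 4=-56.25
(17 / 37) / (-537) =-17 / 19869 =-0.00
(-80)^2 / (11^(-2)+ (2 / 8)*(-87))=-3097600 / 10523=-294.36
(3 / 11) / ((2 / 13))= 39 / 22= 1.77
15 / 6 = 5 / 2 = 2.50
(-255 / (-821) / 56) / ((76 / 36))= 2295 / 873544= 0.00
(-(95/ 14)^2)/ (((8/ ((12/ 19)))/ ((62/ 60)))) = -2945/ 784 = -3.76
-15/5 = -3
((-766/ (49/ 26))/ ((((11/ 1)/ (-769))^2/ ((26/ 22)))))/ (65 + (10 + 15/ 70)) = -23555091352/ 754677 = -31212.15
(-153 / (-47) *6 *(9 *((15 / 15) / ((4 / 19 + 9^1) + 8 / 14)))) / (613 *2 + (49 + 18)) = 366282 / 26354357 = 0.01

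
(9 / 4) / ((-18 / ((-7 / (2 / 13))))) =91 / 16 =5.69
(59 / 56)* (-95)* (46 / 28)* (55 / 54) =-7090325 / 42336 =-167.48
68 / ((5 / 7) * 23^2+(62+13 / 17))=4046 / 26217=0.15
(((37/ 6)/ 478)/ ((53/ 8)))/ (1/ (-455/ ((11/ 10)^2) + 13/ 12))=-20143799/ 27588726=-0.73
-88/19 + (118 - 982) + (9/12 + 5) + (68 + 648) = -11163/76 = -146.88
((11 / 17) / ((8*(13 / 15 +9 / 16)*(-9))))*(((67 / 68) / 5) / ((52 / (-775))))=0.02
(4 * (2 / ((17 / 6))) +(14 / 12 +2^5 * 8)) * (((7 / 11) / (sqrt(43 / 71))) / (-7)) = -26519 * sqrt(3053) / 48246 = -30.37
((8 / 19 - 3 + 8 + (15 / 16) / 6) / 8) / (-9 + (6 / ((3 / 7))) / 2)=-3391 / 9728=-0.35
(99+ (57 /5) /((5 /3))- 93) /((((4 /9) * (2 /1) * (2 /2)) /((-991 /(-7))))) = 2862999 /1400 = 2045.00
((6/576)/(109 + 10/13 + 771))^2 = 169/1208240640000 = 0.00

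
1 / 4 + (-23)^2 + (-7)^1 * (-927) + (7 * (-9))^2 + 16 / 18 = 10988.14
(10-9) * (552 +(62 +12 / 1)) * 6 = 3756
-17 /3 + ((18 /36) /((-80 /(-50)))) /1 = -257 /48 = -5.35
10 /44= 5 /22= 0.23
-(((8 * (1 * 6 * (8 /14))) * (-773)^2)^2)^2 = -173237084506675299201367331045376 /2401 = -72152055188119658143010130000.00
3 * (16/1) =48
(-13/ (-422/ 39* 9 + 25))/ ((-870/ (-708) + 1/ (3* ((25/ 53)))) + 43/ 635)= 189947550/ 2118654913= 0.09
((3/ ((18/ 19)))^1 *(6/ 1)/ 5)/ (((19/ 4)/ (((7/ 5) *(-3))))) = -84/ 25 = -3.36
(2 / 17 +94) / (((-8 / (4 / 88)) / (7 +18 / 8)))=-925 / 187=-4.95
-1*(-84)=84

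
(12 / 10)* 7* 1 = 42 / 5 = 8.40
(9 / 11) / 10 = 9 / 110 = 0.08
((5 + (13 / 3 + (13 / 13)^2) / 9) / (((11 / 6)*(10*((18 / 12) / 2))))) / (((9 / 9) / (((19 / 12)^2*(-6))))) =-54511 / 8910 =-6.12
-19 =-19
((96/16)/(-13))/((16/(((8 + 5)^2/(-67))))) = 39/536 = 0.07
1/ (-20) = -1/ 20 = -0.05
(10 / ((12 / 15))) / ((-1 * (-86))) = 25 / 172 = 0.15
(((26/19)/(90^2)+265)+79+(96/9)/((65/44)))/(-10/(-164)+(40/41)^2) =590608606729/1703095875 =346.79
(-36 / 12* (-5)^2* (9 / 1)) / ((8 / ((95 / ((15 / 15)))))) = -64125 / 8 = -8015.62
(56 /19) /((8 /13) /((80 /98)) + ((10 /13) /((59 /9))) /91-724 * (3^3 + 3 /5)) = -19543160 /132492592327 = -0.00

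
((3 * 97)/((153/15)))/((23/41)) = 19885/391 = 50.86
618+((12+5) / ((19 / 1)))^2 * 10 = 225988 / 361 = 626.01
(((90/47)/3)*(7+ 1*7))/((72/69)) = 805/94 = 8.56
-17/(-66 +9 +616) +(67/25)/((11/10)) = 73971/30745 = 2.41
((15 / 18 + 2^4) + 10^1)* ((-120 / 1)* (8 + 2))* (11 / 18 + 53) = -1726277.78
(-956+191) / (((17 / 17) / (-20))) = 15300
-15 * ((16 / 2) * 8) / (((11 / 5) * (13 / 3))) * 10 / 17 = -144000 / 2431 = -59.23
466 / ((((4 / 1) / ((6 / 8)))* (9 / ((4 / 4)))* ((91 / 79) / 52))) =18407 / 42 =438.26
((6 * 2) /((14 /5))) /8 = 15 /28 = 0.54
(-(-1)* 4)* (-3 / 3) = -4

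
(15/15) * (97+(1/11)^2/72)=845065/8712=97.00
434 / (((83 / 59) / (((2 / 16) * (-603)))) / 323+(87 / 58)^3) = 39898040112 / 310261705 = 128.59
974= 974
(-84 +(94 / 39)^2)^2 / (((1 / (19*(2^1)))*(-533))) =-435.88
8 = 8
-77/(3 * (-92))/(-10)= -77/2760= -0.03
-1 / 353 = -0.00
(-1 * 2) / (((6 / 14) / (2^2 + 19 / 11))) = -294 / 11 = -26.73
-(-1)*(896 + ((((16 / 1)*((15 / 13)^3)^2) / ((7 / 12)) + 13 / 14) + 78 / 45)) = 976520567671 / 1013629890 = 963.39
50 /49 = 1.02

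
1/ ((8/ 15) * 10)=3/ 16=0.19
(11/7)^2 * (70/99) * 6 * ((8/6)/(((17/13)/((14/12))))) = 5720/459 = 12.46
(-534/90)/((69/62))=-5518/1035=-5.33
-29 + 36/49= -1385/49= -28.27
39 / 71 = 0.55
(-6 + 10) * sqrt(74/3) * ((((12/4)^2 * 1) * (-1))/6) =-2 * sqrt(222) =-29.80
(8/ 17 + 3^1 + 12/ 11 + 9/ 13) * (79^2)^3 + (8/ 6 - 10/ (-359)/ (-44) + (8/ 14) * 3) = 4255714758310379513/ 3332238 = 1277134093756.32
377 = 377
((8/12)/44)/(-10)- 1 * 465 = -306901/660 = -465.00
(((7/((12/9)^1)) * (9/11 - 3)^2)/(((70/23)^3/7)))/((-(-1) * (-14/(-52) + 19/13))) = 3.59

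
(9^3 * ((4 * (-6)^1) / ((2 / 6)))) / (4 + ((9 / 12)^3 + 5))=-373248 / 67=-5570.87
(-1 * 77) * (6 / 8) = -231 / 4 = -57.75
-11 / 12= -0.92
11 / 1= 11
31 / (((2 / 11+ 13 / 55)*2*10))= 341 / 92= 3.71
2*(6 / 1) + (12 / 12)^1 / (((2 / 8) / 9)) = 48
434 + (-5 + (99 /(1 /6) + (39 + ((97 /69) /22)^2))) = 2447201497 /2304324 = 1062.00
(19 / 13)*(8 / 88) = 19 / 143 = 0.13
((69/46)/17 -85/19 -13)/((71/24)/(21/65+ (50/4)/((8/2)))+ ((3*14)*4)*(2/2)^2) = -60411549/586753402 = -0.10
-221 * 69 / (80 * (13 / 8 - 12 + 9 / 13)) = 198237 / 10070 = 19.69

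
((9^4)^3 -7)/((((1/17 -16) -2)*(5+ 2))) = -4801302120058/2135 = -2248853452.02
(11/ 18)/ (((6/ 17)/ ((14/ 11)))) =119/ 54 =2.20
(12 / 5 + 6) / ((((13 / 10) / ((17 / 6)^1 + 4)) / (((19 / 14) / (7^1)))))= 779 / 91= 8.56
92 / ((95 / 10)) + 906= 17398 / 19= 915.68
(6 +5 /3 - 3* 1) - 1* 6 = -4 /3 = -1.33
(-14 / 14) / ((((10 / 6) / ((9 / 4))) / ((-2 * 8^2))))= 864 / 5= 172.80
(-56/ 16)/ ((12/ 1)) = -7/ 24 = -0.29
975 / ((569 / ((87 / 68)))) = 84825 / 38692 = 2.19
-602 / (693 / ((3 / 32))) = -43 / 528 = -0.08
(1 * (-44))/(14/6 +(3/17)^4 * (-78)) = -11024772/565693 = -19.49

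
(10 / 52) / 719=5 / 18694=0.00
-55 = -55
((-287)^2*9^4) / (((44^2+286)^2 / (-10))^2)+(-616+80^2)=35248827697539801 / 6094193324164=5784.00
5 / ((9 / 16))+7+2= 161 / 9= 17.89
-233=-233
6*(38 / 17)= 228 / 17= 13.41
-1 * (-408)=408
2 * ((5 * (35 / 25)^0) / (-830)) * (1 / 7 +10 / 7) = -11 / 581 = -0.02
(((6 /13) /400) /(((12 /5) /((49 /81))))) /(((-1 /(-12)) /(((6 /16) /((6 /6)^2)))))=49 /37440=0.00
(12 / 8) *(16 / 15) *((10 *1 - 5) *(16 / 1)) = 128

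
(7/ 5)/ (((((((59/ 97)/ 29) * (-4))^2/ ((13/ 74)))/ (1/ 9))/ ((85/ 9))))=36.67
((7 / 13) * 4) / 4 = 7 / 13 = 0.54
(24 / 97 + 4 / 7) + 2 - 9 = -6.18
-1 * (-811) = 811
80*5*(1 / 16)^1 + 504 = 529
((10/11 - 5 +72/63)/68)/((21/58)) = -6583/54978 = -0.12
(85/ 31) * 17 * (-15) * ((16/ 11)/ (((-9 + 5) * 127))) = 86700/ 43307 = 2.00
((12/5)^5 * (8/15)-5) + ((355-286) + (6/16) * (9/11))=146814451/1375000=106.77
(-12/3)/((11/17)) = -68/11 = -6.18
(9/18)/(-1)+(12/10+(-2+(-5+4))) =-23/10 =-2.30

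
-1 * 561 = -561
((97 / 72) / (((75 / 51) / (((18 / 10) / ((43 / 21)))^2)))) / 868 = 934983 / 1146380000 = 0.00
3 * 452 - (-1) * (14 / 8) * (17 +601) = 4875 / 2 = 2437.50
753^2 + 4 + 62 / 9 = 5103179 / 9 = 567019.89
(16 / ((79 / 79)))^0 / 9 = 1 / 9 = 0.11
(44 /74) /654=11 /12099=0.00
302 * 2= 604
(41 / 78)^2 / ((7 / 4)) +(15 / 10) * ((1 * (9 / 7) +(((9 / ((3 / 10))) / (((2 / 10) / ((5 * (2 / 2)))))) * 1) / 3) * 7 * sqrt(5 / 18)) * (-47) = -65358.59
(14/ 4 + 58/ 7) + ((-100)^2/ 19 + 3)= 143933/ 266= 541.10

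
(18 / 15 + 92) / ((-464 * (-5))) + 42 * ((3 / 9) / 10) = 8353 / 5800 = 1.44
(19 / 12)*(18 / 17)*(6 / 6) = 57 / 34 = 1.68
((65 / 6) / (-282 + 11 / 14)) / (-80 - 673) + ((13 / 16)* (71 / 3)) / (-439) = -2733093883 / 62469229392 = -0.04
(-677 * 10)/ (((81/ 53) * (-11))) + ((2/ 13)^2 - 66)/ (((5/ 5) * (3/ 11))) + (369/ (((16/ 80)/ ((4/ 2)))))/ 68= 1101020815/ 5119686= 215.06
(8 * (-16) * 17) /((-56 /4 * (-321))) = -1088 /2247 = -0.48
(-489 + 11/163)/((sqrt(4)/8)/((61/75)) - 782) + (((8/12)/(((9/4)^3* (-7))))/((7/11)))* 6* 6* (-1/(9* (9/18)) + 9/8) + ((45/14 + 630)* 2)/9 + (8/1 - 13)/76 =35663124094021747/253204779693852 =140.85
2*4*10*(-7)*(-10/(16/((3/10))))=105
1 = 1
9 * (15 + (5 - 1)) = 171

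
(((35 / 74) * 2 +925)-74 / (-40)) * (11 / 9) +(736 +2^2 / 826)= 5143523167 / 2750580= 1869.98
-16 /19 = -0.84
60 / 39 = 20 / 13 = 1.54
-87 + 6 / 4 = -171 / 2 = -85.50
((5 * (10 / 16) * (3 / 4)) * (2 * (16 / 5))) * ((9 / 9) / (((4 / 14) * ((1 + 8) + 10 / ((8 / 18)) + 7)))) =15 / 11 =1.36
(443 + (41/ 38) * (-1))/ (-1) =-16793/ 38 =-441.92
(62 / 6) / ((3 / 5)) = 17.22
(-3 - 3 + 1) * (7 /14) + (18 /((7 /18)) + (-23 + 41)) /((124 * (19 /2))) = -20165 /8246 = -2.45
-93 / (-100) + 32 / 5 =733 / 100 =7.33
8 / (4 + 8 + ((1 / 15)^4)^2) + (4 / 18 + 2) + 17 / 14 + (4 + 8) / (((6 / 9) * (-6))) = 4274901562555 / 3875090625126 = 1.10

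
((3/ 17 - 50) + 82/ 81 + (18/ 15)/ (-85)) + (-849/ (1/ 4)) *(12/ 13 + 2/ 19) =-30109614517/ 8502975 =-3541.07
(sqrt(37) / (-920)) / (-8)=sqrt(37) / 7360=0.00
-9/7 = -1.29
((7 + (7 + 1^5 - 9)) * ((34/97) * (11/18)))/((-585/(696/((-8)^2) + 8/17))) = -16973/680940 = -0.02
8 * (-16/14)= -9.14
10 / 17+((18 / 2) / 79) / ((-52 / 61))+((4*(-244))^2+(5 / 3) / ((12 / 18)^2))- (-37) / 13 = 16631147483 / 17459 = 952583.05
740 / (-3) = -740 / 3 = -246.67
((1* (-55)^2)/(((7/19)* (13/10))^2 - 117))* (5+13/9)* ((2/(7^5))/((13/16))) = -202679840000/8289280014561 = -0.02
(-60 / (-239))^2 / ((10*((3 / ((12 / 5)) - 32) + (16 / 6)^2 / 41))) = -531360 / 2577927851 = -0.00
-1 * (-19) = 19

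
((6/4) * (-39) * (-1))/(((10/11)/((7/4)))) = 9009/80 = 112.61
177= 177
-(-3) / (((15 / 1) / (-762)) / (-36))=27432 / 5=5486.40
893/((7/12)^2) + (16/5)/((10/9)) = 2627.21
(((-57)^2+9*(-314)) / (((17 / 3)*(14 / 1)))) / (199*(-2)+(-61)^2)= 1269 / 790874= 0.00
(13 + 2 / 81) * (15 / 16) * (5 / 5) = 12.21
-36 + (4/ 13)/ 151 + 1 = -68701/ 1963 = -35.00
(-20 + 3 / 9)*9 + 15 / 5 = -174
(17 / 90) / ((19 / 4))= 34 / 855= 0.04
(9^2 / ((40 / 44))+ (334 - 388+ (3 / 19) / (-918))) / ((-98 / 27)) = -765264 / 79135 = -9.67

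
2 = 2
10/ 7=1.43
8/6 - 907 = -2717/3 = -905.67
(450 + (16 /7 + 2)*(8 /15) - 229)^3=3818360547 /343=11132246.49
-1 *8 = -8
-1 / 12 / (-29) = 1 / 348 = 0.00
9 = 9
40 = 40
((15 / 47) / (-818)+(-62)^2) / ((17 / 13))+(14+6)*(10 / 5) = 1947366597 / 653582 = 2979.53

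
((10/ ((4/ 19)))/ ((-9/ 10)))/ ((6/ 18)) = -475/ 3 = -158.33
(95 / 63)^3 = 3.43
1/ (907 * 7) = 1/ 6349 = 0.00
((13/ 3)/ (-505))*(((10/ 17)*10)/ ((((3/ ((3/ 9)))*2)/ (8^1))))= -0.02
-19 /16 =-1.19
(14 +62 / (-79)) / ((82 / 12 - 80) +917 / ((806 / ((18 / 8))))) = -0.19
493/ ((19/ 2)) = 51.89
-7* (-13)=91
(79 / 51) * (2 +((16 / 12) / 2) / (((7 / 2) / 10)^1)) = 6478 / 1071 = 6.05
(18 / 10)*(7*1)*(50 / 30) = 21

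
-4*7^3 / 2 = -686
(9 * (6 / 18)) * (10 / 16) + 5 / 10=19 / 8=2.38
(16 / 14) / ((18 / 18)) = 8 / 7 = 1.14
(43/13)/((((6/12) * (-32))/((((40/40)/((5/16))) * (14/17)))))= -0.54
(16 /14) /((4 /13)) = 26 /7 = 3.71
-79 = -79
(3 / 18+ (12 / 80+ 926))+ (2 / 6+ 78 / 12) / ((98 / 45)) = 683149 / 735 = 929.45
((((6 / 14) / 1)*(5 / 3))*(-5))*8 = -200 / 7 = -28.57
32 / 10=16 / 5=3.20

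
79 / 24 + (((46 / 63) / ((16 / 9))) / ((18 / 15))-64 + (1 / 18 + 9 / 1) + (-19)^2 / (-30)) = -319253 / 5040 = -63.34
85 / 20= 17 / 4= 4.25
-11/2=-5.50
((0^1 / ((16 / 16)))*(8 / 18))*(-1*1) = 0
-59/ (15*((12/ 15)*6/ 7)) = -413/ 72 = -5.74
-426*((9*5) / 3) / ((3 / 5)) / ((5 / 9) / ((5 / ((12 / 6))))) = -47925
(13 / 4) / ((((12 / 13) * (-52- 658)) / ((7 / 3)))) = -1183 / 102240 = -0.01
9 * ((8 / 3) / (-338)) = -12 / 169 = -0.07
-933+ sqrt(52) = -933+ 2*sqrt(13) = -925.79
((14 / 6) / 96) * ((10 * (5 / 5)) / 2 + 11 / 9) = 49 / 324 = 0.15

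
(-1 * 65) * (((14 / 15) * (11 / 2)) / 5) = -1001 / 15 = -66.73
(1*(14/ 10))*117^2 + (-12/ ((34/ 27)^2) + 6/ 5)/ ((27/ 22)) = 249168149/ 13005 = 19159.41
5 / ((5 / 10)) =10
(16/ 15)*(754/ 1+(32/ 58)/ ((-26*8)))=4548112/ 5655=804.26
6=6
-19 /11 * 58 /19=-58 /11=-5.27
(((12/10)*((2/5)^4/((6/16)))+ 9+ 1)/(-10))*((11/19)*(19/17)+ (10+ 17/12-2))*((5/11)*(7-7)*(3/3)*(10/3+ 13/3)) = 0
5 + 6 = 11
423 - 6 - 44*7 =109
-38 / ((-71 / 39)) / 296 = 741 / 10508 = 0.07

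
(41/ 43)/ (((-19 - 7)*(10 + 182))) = -41/ 214656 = -0.00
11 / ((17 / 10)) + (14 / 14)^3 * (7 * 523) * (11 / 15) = 686257 / 255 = 2691.20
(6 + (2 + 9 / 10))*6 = 267 / 5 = 53.40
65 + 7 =72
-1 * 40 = -40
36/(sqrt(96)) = 3 * sqrt(6)/2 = 3.67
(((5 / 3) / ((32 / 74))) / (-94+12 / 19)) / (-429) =3515 / 36530208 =0.00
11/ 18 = 0.61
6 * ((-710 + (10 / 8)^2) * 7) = -238035 / 8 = -29754.38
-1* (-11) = 11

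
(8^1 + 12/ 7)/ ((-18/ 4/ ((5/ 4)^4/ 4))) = -10625/ 8064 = -1.32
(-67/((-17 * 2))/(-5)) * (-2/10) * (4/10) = 67/2125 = 0.03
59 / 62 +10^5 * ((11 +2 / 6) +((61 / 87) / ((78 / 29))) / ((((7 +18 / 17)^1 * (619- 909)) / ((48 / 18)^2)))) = 293945121150571 / 259381278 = 1133254.97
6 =6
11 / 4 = 2.75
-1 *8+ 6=-2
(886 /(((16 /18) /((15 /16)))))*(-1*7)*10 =-2093175 /32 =-65411.72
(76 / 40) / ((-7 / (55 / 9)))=-209 / 126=-1.66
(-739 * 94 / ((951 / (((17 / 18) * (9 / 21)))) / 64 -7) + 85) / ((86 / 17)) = -619066033 / 1390018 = -445.37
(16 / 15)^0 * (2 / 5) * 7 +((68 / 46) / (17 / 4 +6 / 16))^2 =2.90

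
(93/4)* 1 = 93/4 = 23.25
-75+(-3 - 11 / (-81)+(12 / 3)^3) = -1123 / 81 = -13.86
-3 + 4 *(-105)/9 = -149/3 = -49.67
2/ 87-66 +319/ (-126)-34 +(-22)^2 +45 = 1558399/ 3654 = 426.49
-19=-19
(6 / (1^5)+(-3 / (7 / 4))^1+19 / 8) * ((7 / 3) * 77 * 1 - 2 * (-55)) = 324137 / 168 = 1929.39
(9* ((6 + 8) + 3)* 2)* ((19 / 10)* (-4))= -11628 / 5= -2325.60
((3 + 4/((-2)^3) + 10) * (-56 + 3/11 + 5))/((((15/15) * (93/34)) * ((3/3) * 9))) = -850/33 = -25.76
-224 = -224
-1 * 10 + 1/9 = -89/9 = -9.89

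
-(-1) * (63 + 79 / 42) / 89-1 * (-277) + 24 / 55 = 57188017 / 205590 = 278.17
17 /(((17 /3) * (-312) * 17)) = -1 /1768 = -0.00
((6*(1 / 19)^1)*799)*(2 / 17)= 564 / 19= 29.68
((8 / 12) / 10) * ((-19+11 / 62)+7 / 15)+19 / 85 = -237197 / 237150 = -1.00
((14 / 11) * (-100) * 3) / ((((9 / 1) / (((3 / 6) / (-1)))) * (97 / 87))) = 20300 / 1067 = 19.03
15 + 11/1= 26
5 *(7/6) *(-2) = -35/3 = -11.67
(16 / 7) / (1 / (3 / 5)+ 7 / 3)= 4 / 7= 0.57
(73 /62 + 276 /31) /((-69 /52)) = -16250 /2139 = -7.60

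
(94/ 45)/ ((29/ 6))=188/ 435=0.43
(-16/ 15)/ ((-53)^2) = -16/ 42135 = -0.00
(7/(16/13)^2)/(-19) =-1183/4864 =-0.24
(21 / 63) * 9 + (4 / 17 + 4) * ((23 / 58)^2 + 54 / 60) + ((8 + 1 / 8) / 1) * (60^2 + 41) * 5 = 84594264017 / 571880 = 147923.10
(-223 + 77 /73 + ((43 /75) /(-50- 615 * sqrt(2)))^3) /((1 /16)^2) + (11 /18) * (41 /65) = -3899603191948939622337451429 /68633734530916638281250- 1062534092224 * sqrt(2) /20089490261947265625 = -56817.59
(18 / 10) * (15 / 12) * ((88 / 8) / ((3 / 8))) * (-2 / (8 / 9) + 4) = 231 / 2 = 115.50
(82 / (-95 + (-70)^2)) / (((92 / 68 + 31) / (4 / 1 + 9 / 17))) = 287 / 120125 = 0.00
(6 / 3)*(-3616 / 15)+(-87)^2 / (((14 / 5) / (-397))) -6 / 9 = -75156121 / 70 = -1073658.87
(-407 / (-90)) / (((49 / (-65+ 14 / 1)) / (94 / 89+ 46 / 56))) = -32374001 / 3663240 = -8.84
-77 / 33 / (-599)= 0.00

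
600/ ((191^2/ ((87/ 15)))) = 3480/ 36481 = 0.10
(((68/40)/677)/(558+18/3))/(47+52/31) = 527/5761784520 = 0.00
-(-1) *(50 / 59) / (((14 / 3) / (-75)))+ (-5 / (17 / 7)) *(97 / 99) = -10869010 / 695079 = -15.64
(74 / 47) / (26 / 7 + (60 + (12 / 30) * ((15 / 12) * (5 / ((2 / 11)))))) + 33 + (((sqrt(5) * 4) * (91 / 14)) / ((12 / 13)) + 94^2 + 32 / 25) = 169 * sqrt(5) / 6 + 22606625651 / 2548575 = 8933.28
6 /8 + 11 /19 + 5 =481 /76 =6.33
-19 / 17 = -1.12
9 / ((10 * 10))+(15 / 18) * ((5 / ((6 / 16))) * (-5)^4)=6250081 / 900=6944.53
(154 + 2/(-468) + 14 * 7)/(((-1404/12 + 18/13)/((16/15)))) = -471736/202905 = -2.32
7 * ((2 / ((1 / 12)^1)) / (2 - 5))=-56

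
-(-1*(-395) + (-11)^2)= -516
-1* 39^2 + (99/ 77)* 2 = -10629/ 7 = -1518.43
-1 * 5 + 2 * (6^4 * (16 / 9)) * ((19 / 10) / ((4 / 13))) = 142247 / 5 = 28449.40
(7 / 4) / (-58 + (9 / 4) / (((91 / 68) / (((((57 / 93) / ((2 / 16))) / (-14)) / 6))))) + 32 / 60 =34639013 / 68835840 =0.50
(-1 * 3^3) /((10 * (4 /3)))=-81 /40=-2.02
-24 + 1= -23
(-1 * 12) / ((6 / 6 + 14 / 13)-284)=156 / 3665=0.04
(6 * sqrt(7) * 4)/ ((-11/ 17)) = -408 * sqrt(7)/ 11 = -98.13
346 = 346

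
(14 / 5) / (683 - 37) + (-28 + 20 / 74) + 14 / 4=-2895177 / 119510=-24.23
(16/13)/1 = 16/13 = 1.23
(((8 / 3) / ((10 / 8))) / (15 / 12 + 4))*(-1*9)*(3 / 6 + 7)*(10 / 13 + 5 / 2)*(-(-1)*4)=-32640 / 91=-358.68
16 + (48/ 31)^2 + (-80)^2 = 6168080/ 961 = 6418.40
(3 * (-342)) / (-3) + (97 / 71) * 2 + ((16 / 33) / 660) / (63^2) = 344.73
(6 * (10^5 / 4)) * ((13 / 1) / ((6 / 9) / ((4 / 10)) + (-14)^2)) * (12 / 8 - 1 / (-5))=9945000 / 593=16770.66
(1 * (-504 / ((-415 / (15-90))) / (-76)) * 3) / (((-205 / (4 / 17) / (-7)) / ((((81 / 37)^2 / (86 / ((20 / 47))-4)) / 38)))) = 148803480 / 8091107215097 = 0.00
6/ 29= 0.21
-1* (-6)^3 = 216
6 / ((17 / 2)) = 12 / 17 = 0.71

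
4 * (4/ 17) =16/ 17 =0.94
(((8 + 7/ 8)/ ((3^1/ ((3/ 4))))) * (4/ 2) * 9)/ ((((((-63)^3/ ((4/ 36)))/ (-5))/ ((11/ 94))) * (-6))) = -3905/ 2256424128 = -0.00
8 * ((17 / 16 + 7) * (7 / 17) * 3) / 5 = 2709 / 170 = 15.94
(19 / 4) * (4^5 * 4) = 19456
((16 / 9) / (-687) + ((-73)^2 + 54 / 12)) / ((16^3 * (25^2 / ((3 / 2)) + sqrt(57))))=41221268125 / 13186069327872 - 65954029 * sqrt(57) / 8790712885248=0.00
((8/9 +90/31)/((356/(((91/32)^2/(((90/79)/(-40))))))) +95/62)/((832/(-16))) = 170748391/5949904896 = 0.03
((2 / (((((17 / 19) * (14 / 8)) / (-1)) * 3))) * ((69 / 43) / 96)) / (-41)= 437 / 2517564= 0.00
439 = 439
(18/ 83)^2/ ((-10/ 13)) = -2106/ 34445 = -0.06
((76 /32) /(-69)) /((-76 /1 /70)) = 35 /1104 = 0.03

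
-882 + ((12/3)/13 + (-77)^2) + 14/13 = 65629/13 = 5048.38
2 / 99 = 0.02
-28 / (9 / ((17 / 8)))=-119 / 18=-6.61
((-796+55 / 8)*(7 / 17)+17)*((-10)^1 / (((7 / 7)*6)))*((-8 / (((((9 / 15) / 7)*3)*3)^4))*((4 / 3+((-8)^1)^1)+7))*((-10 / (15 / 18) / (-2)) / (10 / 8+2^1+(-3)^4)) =-2513786975000 / 9133876467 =-275.22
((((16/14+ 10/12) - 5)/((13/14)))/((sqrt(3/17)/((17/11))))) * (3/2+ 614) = -2657729 * sqrt(51)/2574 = -7373.73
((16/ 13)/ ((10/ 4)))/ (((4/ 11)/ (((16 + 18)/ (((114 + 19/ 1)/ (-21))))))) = -8976/ 1235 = -7.27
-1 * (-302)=302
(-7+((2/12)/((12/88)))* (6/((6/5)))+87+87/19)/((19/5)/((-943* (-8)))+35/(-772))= -112897619680/55811493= -2022.84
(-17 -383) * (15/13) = -6000/13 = -461.54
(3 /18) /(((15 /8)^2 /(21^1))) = 224 /225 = 1.00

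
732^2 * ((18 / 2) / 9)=535824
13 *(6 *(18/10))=140.40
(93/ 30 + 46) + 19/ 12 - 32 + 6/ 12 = 19.18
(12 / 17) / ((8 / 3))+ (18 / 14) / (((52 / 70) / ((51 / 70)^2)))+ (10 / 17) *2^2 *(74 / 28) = 3206213 / 433160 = 7.40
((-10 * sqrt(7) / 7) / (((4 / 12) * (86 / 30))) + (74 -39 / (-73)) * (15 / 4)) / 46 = 81615 / 13432 -225 * sqrt(7) / 6923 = 5.99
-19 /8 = -2.38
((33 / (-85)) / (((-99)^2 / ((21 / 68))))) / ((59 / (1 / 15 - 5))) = 0.00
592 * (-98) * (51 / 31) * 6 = -17752896 / 31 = -572674.06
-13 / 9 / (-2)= 13 / 18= 0.72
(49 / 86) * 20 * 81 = 39690 / 43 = 923.02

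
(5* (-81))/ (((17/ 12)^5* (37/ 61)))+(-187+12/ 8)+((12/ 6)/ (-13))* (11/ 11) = -413417298903/ 1365902434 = -302.67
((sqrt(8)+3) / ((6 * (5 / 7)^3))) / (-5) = -343 / 1250-343 * sqrt(2) / 1875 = -0.53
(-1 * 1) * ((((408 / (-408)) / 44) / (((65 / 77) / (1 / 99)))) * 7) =49 / 25740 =0.00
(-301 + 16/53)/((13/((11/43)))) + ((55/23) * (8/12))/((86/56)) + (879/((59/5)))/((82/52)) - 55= -62508296222/4945072197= -12.64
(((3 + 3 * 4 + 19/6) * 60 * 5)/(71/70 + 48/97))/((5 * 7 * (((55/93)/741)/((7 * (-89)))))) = -9078569676540/112717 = -80543038.55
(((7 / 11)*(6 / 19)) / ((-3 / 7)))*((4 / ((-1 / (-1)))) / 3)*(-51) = 6664 / 209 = 31.89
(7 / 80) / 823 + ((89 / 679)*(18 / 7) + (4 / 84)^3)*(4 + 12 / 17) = 1595410099723 / 1005468251760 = 1.59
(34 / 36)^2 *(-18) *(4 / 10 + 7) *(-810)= 96237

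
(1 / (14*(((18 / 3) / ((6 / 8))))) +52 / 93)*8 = 5917 / 1302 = 4.54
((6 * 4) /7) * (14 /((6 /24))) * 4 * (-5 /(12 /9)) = -2880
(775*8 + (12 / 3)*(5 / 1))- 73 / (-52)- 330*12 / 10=302921 / 52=5825.40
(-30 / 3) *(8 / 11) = -80 / 11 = -7.27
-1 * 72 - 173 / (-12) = -691 / 12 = -57.58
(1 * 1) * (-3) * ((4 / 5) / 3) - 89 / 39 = -601 / 195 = -3.08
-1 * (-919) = 919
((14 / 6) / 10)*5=7 / 6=1.17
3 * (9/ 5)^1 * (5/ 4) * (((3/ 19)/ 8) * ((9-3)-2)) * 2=81/ 76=1.07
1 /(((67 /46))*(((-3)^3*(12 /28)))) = -322 /5427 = -0.06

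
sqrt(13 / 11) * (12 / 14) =0.93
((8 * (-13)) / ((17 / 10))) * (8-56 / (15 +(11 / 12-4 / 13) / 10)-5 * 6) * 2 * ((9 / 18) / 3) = 125684000 / 239649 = 524.45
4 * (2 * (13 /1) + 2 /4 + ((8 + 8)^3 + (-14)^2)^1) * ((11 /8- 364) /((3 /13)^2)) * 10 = -2352474085 /2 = -1176237042.50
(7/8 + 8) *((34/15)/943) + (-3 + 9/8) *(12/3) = -423143/56580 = -7.48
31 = 31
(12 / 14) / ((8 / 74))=111 / 14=7.93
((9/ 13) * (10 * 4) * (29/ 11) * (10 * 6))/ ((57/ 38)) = 417600/ 143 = 2920.28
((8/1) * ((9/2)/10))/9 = 2/5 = 0.40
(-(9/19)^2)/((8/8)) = -81/361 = -0.22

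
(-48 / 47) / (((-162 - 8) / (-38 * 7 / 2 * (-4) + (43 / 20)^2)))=13701 / 4250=3.22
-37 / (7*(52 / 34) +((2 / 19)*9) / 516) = -1027786 / 297439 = -3.46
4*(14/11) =56/11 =5.09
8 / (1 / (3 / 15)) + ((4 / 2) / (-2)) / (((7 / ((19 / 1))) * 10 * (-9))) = 1.63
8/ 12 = 2/ 3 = 0.67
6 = 6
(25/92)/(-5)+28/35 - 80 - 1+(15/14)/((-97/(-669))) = -22758593/312340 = -72.86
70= 70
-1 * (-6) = 6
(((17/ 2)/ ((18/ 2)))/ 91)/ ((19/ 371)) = 901/ 4446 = 0.20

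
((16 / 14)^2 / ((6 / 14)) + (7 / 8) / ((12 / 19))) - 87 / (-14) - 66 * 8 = -115887 / 224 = -517.35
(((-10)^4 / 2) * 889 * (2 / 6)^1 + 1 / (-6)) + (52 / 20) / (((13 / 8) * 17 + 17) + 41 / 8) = 2948516439 / 1990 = 1481666.55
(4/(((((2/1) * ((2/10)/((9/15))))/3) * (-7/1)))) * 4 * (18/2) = -648/7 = -92.57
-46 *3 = -138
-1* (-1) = 1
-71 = -71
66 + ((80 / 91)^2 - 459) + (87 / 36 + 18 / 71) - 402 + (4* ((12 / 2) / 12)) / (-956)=-1334761278841 / 1686243468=-791.56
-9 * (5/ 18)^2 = -25/ 36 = -0.69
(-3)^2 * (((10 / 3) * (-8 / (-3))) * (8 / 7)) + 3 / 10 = 6421 / 70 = 91.73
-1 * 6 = -6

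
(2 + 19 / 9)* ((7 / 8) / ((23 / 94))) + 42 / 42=13001 / 828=15.70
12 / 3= 4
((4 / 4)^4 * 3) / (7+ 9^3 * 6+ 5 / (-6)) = 18 / 26281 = 0.00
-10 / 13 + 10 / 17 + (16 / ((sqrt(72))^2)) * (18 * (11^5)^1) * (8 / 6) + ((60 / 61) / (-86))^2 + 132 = 3918671950478128 / 4561525527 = 859070.49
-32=-32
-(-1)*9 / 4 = 9 / 4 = 2.25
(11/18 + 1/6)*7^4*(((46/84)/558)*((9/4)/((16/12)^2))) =55223/23808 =2.32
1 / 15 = 0.07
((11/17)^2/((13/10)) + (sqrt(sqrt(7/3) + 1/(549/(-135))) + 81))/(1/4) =329.82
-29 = -29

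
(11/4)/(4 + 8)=11/48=0.23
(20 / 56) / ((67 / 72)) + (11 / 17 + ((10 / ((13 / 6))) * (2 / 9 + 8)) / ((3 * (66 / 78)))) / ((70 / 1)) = 0.61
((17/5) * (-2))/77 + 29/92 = 8037/35420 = 0.23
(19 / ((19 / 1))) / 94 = 1 / 94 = 0.01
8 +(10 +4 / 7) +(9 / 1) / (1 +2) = 151 / 7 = 21.57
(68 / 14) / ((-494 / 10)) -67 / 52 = -9591 / 6916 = -1.39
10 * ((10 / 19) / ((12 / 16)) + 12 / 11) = 11240 / 627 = 17.93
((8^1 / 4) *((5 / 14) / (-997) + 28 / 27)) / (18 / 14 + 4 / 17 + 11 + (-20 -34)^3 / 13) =-86342269 / 503892615474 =-0.00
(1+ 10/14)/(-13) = -12/91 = -0.13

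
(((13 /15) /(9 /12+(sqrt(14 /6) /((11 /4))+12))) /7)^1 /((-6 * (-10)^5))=26741 /1649149250000- 143 * sqrt(21) /927646453125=0.00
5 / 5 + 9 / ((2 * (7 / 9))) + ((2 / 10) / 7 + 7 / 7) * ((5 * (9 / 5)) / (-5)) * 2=1079 / 350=3.08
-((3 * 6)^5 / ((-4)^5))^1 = 59049 / 32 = 1845.28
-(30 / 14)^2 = -225 / 49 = -4.59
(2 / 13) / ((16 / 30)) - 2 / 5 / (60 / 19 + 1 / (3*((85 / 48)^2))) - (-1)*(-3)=-16509073 / 5825196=-2.83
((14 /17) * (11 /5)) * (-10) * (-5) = 1540 /17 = 90.59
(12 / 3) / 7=4 / 7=0.57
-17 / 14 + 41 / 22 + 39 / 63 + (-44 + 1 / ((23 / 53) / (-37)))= -680024 / 5313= -127.99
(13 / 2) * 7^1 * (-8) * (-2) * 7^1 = 5096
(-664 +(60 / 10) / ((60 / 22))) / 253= -3309 / 1265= -2.62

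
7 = 7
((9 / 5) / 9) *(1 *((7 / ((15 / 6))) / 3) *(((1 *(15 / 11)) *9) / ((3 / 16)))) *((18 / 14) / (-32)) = -27 / 55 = -0.49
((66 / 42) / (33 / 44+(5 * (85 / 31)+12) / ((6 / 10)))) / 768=341 / 7266112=0.00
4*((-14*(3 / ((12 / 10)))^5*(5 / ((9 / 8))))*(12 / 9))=-32407.41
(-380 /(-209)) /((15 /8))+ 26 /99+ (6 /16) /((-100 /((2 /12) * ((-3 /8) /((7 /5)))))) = 2186537 /1774080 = 1.23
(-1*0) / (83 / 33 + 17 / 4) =0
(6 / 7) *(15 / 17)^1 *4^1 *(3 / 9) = 120 / 119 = 1.01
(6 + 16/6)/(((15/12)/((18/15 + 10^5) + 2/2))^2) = 104004576050336/1875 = 55469107226.85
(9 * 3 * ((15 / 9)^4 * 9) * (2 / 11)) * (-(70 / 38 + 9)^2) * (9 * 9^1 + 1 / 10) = -12905848500 / 3971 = -3250024.80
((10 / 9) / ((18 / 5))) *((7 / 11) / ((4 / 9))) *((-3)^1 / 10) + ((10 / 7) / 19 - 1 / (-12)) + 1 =36023 / 35112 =1.03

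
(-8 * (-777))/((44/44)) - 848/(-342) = 1063360/171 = 6218.48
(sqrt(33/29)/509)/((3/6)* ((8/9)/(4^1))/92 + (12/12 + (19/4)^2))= 3312* sqrt(957)/1151992723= 0.00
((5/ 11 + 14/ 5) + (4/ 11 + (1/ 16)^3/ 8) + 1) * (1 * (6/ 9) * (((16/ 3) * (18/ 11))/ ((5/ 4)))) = 21.50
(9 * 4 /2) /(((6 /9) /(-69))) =-1863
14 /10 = 7 /5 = 1.40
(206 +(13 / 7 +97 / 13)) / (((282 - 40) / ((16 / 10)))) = 78376 / 55055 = 1.42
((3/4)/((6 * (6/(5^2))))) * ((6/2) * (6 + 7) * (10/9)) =22.57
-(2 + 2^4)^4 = -104976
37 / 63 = 0.59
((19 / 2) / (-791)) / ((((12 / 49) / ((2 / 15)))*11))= -133 / 223740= -0.00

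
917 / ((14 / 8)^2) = 299.43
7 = 7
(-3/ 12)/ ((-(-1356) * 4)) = -1/ 21696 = -0.00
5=5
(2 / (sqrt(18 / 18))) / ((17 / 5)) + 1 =1.59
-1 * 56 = -56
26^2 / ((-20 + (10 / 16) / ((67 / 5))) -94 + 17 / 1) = -362336 / 51967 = -6.97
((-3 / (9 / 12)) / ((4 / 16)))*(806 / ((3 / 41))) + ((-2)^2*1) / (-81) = -14275876 / 81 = -176245.38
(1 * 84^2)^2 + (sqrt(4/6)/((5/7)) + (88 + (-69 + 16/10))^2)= 7 * sqrt(6)/15 + 1244689009/25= 49787561.50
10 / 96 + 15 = 15.10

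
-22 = -22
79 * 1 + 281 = 360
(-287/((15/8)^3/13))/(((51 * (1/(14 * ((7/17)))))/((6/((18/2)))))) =-374413312/8778375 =-42.65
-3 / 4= -0.75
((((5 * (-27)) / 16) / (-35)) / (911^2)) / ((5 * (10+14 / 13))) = 39 / 7436092160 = 0.00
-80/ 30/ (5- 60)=8/ 165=0.05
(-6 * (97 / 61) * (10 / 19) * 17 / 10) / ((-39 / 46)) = 151708 / 15067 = 10.07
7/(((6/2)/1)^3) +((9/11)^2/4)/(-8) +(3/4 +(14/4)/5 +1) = 1405249/522720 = 2.69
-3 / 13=-0.23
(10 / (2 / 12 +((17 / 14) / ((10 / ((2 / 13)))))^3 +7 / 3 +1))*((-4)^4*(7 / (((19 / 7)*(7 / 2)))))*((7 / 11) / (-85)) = -37811178496000 / 9371049626389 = -4.03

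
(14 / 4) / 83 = 7 / 166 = 0.04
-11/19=-0.58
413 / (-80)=-413 / 80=-5.16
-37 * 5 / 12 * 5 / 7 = -925 / 84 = -11.01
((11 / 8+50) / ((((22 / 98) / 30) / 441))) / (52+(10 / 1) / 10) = 133219485 / 2332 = 57126.71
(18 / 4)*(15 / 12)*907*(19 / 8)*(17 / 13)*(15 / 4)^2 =2966230125 / 13312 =222823.78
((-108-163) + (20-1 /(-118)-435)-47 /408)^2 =272776967753521 /579461184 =470742.43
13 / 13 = 1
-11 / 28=-0.39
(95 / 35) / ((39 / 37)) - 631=-171560 / 273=-628.42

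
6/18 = 0.33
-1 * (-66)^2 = -4356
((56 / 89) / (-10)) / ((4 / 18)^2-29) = 0.00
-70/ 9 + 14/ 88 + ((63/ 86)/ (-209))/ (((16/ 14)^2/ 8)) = -898849/ 117648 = -7.64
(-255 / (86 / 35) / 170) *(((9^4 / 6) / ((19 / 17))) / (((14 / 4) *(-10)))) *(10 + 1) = 1226907 / 6536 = 187.72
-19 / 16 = -1.19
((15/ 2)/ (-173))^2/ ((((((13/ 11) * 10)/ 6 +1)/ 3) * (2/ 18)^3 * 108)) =601425/ 46928672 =0.01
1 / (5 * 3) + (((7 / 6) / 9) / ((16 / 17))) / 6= 2323 / 25920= 0.09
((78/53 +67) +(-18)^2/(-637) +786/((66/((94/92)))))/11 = 1368883983/187913726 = 7.28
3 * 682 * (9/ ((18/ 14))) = 14322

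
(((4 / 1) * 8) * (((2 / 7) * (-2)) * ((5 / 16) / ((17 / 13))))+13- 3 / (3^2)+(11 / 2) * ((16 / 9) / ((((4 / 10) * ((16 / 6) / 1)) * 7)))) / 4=2.40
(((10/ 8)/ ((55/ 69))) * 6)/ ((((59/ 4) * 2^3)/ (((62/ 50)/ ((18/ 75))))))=2139/ 5192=0.41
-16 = -16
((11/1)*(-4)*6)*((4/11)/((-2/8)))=384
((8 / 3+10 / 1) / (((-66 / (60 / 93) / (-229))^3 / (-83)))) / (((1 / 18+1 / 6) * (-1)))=53067.97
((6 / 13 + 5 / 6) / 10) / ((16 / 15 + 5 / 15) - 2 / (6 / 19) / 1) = -101 / 3848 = -0.03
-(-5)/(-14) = -5/14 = -0.36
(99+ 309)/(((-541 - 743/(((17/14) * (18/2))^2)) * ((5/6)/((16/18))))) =-0.80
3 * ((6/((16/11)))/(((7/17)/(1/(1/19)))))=31977/56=571.02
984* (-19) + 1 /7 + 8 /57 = -7459591 /399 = -18695.72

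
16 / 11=1.45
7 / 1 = 7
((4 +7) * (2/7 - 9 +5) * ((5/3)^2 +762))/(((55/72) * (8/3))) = -536874/35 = -15339.26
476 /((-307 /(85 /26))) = -20230 /3991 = -5.07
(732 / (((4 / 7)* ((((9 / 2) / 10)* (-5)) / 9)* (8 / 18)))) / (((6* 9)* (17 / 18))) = -3843 / 17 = -226.06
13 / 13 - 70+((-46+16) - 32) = -131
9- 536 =-527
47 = 47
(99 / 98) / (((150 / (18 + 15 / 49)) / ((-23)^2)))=65.22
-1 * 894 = -894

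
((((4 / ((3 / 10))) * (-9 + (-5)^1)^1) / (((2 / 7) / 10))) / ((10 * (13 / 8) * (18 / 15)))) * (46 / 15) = -360640 / 351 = -1027.46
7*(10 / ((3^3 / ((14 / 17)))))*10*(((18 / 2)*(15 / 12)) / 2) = 6125 / 51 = 120.10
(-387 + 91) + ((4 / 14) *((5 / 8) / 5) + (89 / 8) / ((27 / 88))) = -196337 / 756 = -259.71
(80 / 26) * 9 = 360 / 13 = 27.69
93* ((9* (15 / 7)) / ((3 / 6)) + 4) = 27714 / 7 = 3959.14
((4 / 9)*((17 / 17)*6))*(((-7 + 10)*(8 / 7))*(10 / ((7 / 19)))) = 12160 / 49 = 248.16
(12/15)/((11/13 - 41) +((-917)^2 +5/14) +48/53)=38584/40554200755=0.00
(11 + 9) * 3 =60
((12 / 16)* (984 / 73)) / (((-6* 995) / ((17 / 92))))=-2091 / 6682420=-0.00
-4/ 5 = -0.80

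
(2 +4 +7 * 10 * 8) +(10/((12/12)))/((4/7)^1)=1167/2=583.50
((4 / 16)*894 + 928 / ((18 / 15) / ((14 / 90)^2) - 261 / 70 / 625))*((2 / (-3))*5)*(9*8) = -294255833240 / 5061891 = -58131.60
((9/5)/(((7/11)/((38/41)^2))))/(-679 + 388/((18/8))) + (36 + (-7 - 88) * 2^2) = -92271981764/268228765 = -344.00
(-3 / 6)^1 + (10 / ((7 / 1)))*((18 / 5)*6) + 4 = 481 / 14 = 34.36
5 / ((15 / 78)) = 26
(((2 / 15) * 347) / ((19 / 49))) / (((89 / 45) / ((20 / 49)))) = 24.62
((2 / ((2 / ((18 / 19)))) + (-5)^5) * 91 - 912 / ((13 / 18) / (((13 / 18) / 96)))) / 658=-10803335 / 25004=-432.06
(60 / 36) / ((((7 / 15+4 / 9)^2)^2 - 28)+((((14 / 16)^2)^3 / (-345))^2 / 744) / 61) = -3758511094016193331200000 / 61588981211755473075001573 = -0.06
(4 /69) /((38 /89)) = 178 /1311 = 0.14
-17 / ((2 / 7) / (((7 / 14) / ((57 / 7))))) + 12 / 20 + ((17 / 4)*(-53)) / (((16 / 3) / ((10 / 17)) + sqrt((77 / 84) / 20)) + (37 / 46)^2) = -177723277734421 / 6769426800615 + 3782051115*sqrt(165) / 95009498956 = -25.74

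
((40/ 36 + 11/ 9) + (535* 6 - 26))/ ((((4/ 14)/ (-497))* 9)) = -33255761/ 54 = -615847.43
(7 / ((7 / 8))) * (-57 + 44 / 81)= -36584 / 81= -451.65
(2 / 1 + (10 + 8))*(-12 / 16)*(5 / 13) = -75 / 13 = -5.77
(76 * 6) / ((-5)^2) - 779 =-19019 / 25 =-760.76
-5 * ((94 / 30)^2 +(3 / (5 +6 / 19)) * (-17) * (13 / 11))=7.60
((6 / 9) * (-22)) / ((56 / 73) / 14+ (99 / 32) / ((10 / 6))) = -7.67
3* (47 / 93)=1.52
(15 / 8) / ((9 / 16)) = 10 / 3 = 3.33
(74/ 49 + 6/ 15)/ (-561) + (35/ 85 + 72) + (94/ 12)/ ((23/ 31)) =82.97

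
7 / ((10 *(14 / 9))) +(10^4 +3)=200069 / 20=10003.45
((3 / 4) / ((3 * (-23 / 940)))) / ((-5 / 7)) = 329 / 23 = 14.30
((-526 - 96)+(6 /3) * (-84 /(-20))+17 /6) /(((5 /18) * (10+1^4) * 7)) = -54969 /1925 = -28.56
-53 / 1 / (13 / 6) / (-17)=318 / 221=1.44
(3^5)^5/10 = 847288609443/10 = 84728860944.30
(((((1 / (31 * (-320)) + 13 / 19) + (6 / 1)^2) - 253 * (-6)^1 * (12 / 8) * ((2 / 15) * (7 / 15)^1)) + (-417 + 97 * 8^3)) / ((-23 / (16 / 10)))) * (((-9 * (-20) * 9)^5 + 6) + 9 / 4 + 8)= -415767190242932127918740781 / 10837600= -38363400590807201586.95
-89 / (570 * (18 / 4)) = -89 / 2565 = -0.03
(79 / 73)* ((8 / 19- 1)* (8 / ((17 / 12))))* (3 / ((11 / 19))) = -22752 / 1241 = -18.33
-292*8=-2336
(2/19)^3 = 8/6859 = 0.00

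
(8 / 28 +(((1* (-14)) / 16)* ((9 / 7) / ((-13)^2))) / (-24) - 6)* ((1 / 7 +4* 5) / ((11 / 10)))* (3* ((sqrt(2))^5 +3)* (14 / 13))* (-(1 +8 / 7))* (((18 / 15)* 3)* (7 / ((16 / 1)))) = 6737647635 / 1968512 +2245882545* sqrt(2) / 492128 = 9876.64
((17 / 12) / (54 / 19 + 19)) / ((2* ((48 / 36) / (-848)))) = -17119 / 830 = -20.63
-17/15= -1.13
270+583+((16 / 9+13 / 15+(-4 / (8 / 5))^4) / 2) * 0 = 853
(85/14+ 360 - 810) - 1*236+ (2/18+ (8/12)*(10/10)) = -85573/126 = -679.15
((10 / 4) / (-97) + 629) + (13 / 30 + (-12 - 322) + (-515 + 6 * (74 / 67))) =-20760949 / 97485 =-212.97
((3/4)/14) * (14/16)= 3/64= 0.05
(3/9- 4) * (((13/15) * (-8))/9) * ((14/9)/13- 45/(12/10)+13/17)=-6408908/61965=-103.43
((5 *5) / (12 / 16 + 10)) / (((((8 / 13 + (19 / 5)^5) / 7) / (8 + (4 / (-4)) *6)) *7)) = 8125000 / 1385214341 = 0.01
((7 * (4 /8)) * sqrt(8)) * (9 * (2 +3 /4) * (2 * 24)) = 8316 * sqrt(2) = 11760.60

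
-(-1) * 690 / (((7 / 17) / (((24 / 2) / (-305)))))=-28152 / 427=-65.93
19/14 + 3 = 61/14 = 4.36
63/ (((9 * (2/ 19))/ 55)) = 7315/ 2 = 3657.50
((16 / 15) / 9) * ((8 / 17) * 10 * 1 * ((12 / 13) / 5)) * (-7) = -7168 / 9945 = -0.72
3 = 3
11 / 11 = 1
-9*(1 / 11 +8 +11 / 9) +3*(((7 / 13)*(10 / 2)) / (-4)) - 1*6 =-52531 / 572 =-91.84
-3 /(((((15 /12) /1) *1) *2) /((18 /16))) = -27 /20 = -1.35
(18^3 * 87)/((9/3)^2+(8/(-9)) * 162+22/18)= -1141614/301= -3792.74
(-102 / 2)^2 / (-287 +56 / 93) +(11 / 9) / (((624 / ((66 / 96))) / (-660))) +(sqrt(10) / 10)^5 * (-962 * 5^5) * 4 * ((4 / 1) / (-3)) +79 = 13767436811 / 199442880 +48100 * sqrt(10) / 3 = 50770.88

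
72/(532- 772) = -3/10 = -0.30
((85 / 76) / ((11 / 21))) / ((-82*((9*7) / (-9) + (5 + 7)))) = -357 / 68552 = -0.01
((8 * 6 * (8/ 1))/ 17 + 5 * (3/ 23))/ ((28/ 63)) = 81783/ 1564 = 52.29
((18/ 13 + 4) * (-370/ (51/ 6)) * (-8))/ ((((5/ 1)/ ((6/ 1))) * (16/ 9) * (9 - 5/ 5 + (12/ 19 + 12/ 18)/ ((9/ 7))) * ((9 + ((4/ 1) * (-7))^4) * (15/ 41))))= 196111692/ 313928470115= 0.00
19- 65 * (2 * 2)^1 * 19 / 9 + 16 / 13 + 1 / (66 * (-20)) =-27215359 / 51480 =-528.66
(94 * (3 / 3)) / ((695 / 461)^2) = 19976974 / 483025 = 41.36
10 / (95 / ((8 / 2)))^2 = 32 / 1805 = 0.02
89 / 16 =5.56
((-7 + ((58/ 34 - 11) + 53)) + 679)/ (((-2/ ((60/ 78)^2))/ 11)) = -6691850/ 2873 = -2329.22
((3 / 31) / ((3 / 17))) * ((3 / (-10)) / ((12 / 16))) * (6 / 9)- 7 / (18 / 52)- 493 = -716149 / 1395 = -513.37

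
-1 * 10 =-10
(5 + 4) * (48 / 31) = 432 / 31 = 13.94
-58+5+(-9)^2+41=69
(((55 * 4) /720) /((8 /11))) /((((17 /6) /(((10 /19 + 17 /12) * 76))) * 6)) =53603 /14688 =3.65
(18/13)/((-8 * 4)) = -9/208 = -0.04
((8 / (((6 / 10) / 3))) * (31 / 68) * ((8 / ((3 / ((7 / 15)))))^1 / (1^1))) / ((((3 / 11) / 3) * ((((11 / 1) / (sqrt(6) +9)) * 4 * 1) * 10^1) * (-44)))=-217 / 1870 -217 * sqrt(6) / 16830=-0.15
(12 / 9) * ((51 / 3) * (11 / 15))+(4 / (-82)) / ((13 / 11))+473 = 489.58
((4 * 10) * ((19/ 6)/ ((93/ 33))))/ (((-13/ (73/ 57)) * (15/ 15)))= -16060/ 3627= -4.43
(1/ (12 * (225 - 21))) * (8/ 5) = 1/ 1530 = 0.00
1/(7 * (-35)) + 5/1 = 1224/245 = 5.00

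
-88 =-88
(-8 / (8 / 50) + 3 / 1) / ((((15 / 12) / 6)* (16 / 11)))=-155.10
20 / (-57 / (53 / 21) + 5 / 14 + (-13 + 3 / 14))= -742 / 1299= -0.57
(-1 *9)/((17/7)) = -63/17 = -3.71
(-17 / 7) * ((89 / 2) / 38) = -1513 / 532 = -2.84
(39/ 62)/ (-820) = -39/ 50840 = -0.00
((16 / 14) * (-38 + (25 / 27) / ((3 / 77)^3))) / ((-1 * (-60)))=22771246 / 76545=297.49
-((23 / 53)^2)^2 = -279841 / 7890481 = -0.04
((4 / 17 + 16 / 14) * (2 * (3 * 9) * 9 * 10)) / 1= 797040 / 119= 6697.82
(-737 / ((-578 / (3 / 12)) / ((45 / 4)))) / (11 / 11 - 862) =-11055 / 2654176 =-0.00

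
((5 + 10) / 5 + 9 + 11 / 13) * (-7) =-1169 / 13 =-89.92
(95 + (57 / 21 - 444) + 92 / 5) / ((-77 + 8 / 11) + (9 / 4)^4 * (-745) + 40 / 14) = 1700864 / 99426035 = 0.02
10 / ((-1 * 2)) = -5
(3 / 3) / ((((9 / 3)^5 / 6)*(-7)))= -2 / 567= -0.00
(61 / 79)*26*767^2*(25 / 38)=11662829425 / 1501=7770039.59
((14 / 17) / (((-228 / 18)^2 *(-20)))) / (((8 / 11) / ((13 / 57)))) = -0.00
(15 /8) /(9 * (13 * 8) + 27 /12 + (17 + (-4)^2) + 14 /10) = 75 /38906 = 0.00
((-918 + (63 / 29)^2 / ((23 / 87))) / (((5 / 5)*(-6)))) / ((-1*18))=-22237 / 2668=-8.33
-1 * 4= -4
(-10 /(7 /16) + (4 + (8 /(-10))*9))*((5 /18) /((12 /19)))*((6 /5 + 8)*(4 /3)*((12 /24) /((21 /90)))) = -132848 /441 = -301.24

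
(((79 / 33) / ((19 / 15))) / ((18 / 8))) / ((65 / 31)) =9796 / 24453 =0.40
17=17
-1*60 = -60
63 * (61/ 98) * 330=90585/ 7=12940.71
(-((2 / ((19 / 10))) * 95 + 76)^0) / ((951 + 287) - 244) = -1 / 994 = -0.00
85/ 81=1.05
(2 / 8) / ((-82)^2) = 1 / 26896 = 0.00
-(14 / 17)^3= -2744 / 4913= -0.56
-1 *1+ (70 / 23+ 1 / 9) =446 / 207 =2.15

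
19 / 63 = 0.30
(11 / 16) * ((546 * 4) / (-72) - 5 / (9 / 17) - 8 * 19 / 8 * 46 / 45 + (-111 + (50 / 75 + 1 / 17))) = -29711 / 255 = -116.51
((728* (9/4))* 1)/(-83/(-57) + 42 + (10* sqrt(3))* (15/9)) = 231267582/3428029 - 88697700* sqrt(3)/3428029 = 22.65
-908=-908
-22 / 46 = -11 / 23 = -0.48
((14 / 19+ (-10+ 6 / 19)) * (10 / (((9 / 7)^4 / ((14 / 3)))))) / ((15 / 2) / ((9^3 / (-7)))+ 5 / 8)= -18286016 / 66177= -276.32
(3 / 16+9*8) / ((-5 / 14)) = -1617 / 8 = -202.12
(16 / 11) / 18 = 8 / 99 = 0.08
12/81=4/27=0.15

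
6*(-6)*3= -108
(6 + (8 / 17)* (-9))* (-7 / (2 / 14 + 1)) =-735 / 68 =-10.81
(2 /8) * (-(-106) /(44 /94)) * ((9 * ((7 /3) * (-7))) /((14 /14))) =-366177 /44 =-8322.20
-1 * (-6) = 6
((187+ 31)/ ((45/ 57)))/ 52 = 2071/ 390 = 5.31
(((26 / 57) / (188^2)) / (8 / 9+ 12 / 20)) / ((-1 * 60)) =-13 / 89985824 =-0.00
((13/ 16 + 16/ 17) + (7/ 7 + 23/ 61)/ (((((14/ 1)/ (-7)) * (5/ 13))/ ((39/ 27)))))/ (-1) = 207097/ 248880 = 0.83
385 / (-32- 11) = -385 / 43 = -8.95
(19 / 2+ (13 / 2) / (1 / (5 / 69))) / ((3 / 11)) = 7568 / 207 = 36.56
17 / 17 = 1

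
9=9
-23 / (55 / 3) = -1.25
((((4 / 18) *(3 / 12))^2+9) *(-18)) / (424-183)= -2917 / 4338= -0.67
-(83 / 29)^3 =-571787 / 24389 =-23.44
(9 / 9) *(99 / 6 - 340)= -647 / 2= -323.50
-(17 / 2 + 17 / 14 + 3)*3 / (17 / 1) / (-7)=267 / 833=0.32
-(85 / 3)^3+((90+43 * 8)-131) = -605944 / 27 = -22442.37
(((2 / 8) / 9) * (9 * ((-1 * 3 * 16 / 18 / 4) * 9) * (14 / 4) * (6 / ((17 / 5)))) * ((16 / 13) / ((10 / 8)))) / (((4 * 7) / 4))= -288 / 221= -1.30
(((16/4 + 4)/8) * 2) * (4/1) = 8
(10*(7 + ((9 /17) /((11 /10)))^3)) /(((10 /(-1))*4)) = -46503421 /26156812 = -1.78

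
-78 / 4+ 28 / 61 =-2323 / 122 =-19.04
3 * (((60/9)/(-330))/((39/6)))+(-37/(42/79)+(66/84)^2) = -5800721/84084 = -68.99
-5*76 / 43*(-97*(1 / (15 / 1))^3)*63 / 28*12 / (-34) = -3686 / 18275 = -0.20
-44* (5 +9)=-616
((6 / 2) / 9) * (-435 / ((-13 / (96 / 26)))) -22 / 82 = 283501 / 6929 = 40.92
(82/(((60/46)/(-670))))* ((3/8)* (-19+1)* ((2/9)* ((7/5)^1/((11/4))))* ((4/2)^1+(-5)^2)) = 47764836/55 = 868451.56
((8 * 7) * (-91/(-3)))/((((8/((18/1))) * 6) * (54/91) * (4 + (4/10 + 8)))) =289835/3348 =86.57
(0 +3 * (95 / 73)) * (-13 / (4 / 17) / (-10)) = 12597 / 584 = 21.57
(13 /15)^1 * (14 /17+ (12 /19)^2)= 97526 /92055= 1.06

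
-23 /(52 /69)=-1587 /52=-30.52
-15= -15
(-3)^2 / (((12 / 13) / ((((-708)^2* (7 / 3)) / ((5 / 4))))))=45615024 / 5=9123004.80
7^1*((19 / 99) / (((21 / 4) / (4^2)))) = 1216 / 297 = 4.09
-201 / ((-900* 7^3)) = 67 / 102900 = 0.00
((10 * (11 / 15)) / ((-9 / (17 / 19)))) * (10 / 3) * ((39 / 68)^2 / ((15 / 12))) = -1859 / 2907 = -0.64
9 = 9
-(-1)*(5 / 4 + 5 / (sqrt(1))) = 25 / 4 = 6.25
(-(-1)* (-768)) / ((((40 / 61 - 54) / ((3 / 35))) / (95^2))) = 126840960 / 11389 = 11137.15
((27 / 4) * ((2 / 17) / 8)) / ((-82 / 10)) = -135 / 11152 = -0.01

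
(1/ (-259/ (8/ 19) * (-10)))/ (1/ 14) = 8/ 3515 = 0.00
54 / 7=7.71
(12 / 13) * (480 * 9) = 51840 / 13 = 3987.69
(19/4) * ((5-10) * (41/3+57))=-5035/3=-1678.33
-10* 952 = -9520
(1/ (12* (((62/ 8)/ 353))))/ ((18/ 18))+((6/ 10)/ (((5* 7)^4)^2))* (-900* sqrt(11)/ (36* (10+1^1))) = 353/ 93 - 3* sqrt(11)/ 4954125859375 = 3.80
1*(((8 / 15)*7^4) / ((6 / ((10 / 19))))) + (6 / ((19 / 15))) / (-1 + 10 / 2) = 38821 / 342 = 113.51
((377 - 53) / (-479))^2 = 104976 / 229441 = 0.46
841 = 841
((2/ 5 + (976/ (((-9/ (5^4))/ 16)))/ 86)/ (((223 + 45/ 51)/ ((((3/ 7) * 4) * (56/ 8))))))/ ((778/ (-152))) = 63047599984/ 477472215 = 132.04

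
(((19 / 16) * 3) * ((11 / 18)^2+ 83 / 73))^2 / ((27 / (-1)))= -460735500625 / 429632335872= -1.07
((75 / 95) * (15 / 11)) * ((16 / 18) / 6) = 0.16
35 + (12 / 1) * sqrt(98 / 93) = 28 * sqrt(186) / 31 + 35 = 47.32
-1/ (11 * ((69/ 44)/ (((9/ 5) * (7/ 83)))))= -84/ 9545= -0.01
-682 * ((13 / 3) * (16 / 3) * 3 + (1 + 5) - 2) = -150040 / 3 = -50013.33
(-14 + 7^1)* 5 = -35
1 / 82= 0.01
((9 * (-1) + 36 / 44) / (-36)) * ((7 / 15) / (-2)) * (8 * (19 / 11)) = -266 / 363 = -0.73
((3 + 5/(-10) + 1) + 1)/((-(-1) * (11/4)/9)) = 162/11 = 14.73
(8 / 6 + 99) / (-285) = -301 / 855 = -0.35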